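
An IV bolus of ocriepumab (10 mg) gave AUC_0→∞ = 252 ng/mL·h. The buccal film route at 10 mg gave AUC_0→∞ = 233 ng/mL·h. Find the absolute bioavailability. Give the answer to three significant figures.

F = (AUC_ev / D_ev) / (AUC_iv / D_iv)
  = (233/10) / (252/10)
  = 23.3 / 25.2 = 0.9246

F = 0.925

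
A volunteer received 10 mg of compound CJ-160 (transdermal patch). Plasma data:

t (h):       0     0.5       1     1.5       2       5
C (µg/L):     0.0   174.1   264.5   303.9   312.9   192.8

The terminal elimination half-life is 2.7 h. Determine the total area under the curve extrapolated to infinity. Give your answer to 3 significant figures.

AUC = 1960 µg/L·h

Trapezoidal AUC_0→5:
  [0→0.5]: (0.0+174.1)/2 × 0.5 = 43.525
  [0.5→1]: (174.1+264.5)/2 × 0.5 = 109.65
  [1→1.5]: (264.5+303.9)/2 × 0.5 = 142.1
  [1.5→2]: (303.9+312.9)/2 × 0.5 = 154.2
  [2→5]: (312.9+192.8)/2 × 3 = 758.55
  Sum = 1208.025 µg/L·h
k_e = ln2 / t½ = 0.693147 / 2.7 = 0.2567 h^-1
Extrapolated tail: C_last / k_e = 192.8 / 0.2567 = 751.071
AUC_0→∞ = 1208.025 + 751.071 = 1959.096 µg/L·h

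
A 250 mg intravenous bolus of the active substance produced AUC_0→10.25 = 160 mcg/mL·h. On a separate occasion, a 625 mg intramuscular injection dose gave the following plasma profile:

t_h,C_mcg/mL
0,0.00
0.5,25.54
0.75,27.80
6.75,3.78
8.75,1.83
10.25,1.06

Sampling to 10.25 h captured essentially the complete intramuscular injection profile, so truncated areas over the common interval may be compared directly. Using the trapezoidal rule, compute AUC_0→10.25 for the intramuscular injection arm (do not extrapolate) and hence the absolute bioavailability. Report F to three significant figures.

Trapezoidal AUC_0→10.25 (intramuscular injection):
  [0→0.5]: (0.00+25.54)/2 × 0.5 = 6.385
  [0.5→0.75]: (25.54+27.80)/2 × 0.25 = 6.6675
  [0.75→6.75]: (27.80+3.78)/2 × 6 = 94.74
  [6.75→8.75]: (3.78+1.83)/2 × 2 = 5.61
  [8.75→10.25]: (1.83+1.06)/2 × 1.5 = 2.1675
  Sum = 115.57 mcg/mL·h
F = (AUC_ev/D_ev)/(AUC_iv/D_iv) = (115.57/625)/(160/250) = 0.184912/0.64 = 0.2889

F = 0.289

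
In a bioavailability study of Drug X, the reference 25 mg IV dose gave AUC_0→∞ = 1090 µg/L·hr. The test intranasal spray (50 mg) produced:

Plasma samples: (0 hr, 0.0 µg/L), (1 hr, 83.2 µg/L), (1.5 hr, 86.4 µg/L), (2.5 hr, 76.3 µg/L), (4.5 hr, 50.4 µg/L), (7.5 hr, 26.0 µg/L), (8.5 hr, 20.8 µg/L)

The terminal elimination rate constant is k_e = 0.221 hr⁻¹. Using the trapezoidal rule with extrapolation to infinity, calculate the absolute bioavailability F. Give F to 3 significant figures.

Trapezoidal AUC_0→8.5 (intranasal spray):
  [0→1]: (0.0+83.2)/2 × 1 = 41.6
  [1→1.5]: (83.2+86.4)/2 × 0.5 = 42.4
  [1.5→2.5]: (86.4+76.3)/2 × 1 = 81.35
  [2.5→4.5]: (76.3+50.4)/2 × 2 = 126.7
  [4.5→7.5]: (50.4+26.0)/2 × 3 = 114.6
  [7.5→8.5]: (26.0+20.8)/2 × 1 = 23.4
  Sum = 430.05 µg/L·hr
Tail: C_last/k_e = 20.8/0.221 = 94.118
AUC_0→∞ (intranasal spray) = 430.05 + 94.118 = 524.168 µg/L·hr
F = (AUC_ev/D_ev)/(AUC_iv/D_iv) = (524.168/50)/(1090/25) = 10.48336/43.6 = 0.2404

F = 0.240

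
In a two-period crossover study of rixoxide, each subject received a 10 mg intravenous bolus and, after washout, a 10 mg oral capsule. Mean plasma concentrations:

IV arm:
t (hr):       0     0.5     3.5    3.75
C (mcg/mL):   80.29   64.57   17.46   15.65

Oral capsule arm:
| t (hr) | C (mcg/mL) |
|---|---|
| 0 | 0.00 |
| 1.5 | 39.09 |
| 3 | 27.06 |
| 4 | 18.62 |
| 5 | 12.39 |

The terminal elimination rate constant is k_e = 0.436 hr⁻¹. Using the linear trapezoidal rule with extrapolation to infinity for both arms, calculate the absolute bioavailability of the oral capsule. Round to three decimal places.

F = 0.731

Trapezoidal AUC_0→3.75 (IV):
  [0→0.5]: (80.29+64.57)/2 × 0.5 = 36.215
  [0.5→3.5]: (64.57+17.46)/2 × 3 = 123.045
  [3.5→3.75]: (17.46+15.65)/2 × 0.25 = 4.13875
  Sum = 163.39875 mcg/mL·hr
IV tail: 15.65/0.436 = 35.894; AUC_iv,0→∞ = 163.39875 + 35.894 = 199.29275 mcg/mL·hr
Trapezoidal AUC_0→5 (oral capsule):
  [0→1.5]: (0.00+39.09)/2 × 1.5 = 29.3175
  [1.5→3]: (39.09+27.06)/2 × 1.5 = 49.6125
  [3→4]: (27.06+18.62)/2 × 1 = 22.84
  [4→5]: (18.62+12.39)/2 × 1 = 15.505
  Sum = 117.275 mcg/mL·hr
oral capsule tail: 12.39/0.436 = 28.417; AUC_ev,0→∞ = 117.275 + 28.417 = 145.692 mcg/mL·hr
F = (AUC_ev/D_ev)/(AUC_iv/D_iv) = (145.692/10)/(199.29275/10) = 14.5692/19.929275 = 0.7310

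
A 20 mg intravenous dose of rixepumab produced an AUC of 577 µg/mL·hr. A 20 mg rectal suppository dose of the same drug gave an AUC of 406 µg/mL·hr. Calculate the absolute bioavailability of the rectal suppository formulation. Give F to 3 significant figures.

F = (AUC_ev / D_ev) / (AUC_iv / D_iv)
  = (406/20) / (577/20)
  = 20.3 / 28.85 = 0.7036

F = 0.704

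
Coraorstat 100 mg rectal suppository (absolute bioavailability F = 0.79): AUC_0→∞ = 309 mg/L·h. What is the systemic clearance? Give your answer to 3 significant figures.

CL = 0.256 L/h

CL = F × Dose / AUC_0→∞
   = 0.79 × 100 / 309 = 0.255663 L/h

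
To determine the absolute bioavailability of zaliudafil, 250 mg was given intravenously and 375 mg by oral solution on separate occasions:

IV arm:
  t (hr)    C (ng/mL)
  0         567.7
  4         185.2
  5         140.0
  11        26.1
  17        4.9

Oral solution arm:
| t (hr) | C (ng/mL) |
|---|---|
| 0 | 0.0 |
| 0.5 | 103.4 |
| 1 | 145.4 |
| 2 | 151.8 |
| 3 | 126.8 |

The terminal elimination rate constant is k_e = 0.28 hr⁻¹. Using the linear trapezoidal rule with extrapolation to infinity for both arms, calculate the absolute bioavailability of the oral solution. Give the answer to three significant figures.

F = 0.243

Trapezoidal AUC_0→17 (IV):
  [0→4]: (567.7+185.2)/2 × 4 = 1505.8
  [4→5]: (185.2+140.0)/2 × 1 = 162.6
  [5→11]: (140.0+26.1)/2 × 6 = 498.3
  [11→17]: (26.1+4.9)/2 × 6 = 93.0
  Sum = 2259.7 ng/mL·hr
IV tail: 4.9/0.28 = 17.500; AUC_iv,0→∞ = 2259.7 + 17.500 = 2277.2 ng/mL·hr
Trapezoidal AUC_0→3 (oral solution):
  [0→0.5]: (0.0+103.4)/2 × 0.5 = 25.85
  [0.5→1]: (103.4+145.4)/2 × 0.5 = 62.2
  [1→2]: (145.4+151.8)/2 × 1 = 148.6
  [2→3]: (151.8+126.8)/2 × 1 = 139.3
  Sum = 375.95 ng/mL·hr
oral solution tail: 126.8/0.28 = 452.857; AUC_ev,0→∞ = 375.95 + 452.857 = 828.807 ng/mL·hr
F = (AUC_ev/D_ev)/(AUC_iv/D_iv) = (828.807/375)/(2277.2/250) = 2.210152/9.1088 = 0.2426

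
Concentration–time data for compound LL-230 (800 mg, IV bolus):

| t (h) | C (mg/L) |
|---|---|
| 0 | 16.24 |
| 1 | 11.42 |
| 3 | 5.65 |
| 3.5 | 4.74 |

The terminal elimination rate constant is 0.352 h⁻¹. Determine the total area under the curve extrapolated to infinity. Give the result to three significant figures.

Trapezoidal AUC_0→3.5:
  [0→1]: (16.24+11.42)/2 × 1 = 13.83
  [1→3]: (11.42+5.65)/2 × 2 = 17.07
  [3→3.5]: (5.65+4.74)/2 × 0.5 = 2.5975
  Sum = 33.4975 mg/L·h
Extrapolated tail: C_last / k_e = 4.74 / 0.352 = 13.466
AUC_0→∞ = 33.4975 + 13.466 = 46.9635 mg/L·h

AUC = 47.0 mg/L·h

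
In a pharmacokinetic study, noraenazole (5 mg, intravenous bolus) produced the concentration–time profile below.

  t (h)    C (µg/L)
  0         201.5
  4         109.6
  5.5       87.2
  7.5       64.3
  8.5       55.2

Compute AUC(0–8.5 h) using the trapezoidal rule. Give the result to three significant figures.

Trapezoidal AUC_0→8.5:
  [0→4]: (201.5+109.6)/2 × 4 = 622.2
  [4→5.5]: (109.6+87.2)/2 × 1.5 = 147.6
  [5.5→7.5]: (87.2+64.3)/2 × 2 = 151.5
  [7.5→8.5]: (64.3+55.2)/2 × 1 = 59.75
  Sum = 981.05 µg/L·h

AUC = 981 µg/L·h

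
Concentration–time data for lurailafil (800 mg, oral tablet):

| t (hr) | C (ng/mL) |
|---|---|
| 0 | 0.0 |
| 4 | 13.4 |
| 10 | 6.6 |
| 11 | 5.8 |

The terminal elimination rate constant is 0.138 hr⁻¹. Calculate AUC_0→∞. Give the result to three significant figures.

Trapezoidal AUC_0→11:
  [0→4]: (0.0+13.4)/2 × 4 = 26.8
  [4→10]: (13.4+6.6)/2 × 6 = 60.0
  [10→11]: (6.6+5.8)/2 × 1 = 6.2
  Sum = 93.0 ng/mL·hr
Extrapolated tail: C_last / k_e = 5.8 / 0.138 = 42.029
AUC_0→∞ = 93.0 + 42.029 = 135.029 ng/mL·hr

AUC = 135 ng/mL·hr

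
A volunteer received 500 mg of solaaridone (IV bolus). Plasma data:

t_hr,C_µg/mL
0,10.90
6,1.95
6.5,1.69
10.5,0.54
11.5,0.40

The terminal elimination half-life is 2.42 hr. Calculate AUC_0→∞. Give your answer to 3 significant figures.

Trapezoidal AUC_0→11.5:
  [0→6]: (10.90+1.95)/2 × 6 = 38.55
  [6→6.5]: (1.95+1.69)/2 × 0.5 = 0.91
  [6.5→10.5]: (1.69+0.54)/2 × 4 = 4.46
  [10.5→11.5]: (0.54+0.40)/2 × 1 = 0.47
  Sum = 44.39 µg/mL·hr
k_e = ln2 / t½ = 0.693147 / 2.42 = 0.2864 hr^-1
Extrapolated tail: C_last / k_e = 0.40 / 0.2864 = 1.397
AUC_0→∞ = 44.39 + 1.397 = 45.787 µg/mL·hr

AUC = 45.8 µg/mL·hr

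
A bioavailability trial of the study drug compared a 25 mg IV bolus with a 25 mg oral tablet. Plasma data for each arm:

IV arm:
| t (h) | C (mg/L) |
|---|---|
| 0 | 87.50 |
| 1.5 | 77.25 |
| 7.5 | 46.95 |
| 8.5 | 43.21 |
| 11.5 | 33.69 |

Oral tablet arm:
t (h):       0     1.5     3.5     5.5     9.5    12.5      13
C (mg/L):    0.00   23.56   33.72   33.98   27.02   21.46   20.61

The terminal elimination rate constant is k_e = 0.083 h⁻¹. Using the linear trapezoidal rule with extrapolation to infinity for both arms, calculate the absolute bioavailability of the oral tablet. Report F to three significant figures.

Trapezoidal AUC_0→11.5 (IV):
  [0→1.5]: (87.50+77.25)/2 × 1.5 = 123.5625
  [1.5→7.5]: (77.25+46.95)/2 × 6 = 372.6
  [7.5→8.5]: (46.95+43.21)/2 × 1 = 45.08
  [8.5→11.5]: (43.21+33.69)/2 × 3 = 115.35
  Sum = 656.5925 mg/L·h
IV tail: 33.69/0.083 = 405.904; AUC_iv,0→∞ = 656.5925 + 405.904 = 1062.4965 mg/L·h
Trapezoidal AUC_0→13 (oral tablet):
  [0→1.5]: (0.00+23.56)/2 × 1.5 = 17.67
  [1.5→3.5]: (23.56+33.72)/2 × 2 = 57.28
  [3.5→5.5]: (33.72+33.98)/2 × 2 = 67.7
  [5.5→9.5]: (33.98+27.02)/2 × 4 = 122.0
  [9.5→12.5]: (27.02+21.46)/2 × 3 = 72.72
  [12.5→13]: (21.46+20.61)/2 × 0.5 = 10.5175
  Sum = 347.8875 mg/L·h
oral tablet tail: 20.61/0.083 = 248.313; AUC_ev,0→∞ = 347.8875 + 248.313 = 596.2005 mg/L·h
F = (AUC_ev/D_ev)/(AUC_iv/D_iv) = (596.2005/25)/(1062.4965/25) = 23.84802/42.49986 = 0.5611

F = 0.561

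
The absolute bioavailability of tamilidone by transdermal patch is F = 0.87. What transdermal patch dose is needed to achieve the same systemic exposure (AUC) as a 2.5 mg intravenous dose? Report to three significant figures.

D_transdermal = 2.87 mg

For equal systemic exposure: F × D_ev = D_iv
D_ev = D_iv / F = 2.5 / 0.87 = 2.87356 mg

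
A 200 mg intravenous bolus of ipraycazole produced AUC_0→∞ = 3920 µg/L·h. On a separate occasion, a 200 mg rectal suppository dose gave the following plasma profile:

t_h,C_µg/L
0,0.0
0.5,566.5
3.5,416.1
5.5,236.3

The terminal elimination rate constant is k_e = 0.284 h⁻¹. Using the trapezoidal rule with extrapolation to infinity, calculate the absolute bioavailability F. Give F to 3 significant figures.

Trapezoidal AUC_0→5.5 (rectal suppository):
  [0→0.5]: (0.0+566.5)/2 × 0.5 = 141.625
  [0.5→3.5]: (566.5+416.1)/2 × 3 = 1473.9
  [3.5→5.5]: (416.1+236.3)/2 × 2 = 652.4
  Sum = 2267.925 µg/L·h
Tail: C_last/k_e = 236.3/0.284 = 832.042
AUC_0→∞ (rectal suppository) = 2267.925 + 832.042 = 3099.967 µg/L·h
F = (AUC_ev/D_ev)/(AUC_iv/D_iv) = (3099.967/200)/(3920/200) = 15.499835/19.6 = 0.7908

F = 0.791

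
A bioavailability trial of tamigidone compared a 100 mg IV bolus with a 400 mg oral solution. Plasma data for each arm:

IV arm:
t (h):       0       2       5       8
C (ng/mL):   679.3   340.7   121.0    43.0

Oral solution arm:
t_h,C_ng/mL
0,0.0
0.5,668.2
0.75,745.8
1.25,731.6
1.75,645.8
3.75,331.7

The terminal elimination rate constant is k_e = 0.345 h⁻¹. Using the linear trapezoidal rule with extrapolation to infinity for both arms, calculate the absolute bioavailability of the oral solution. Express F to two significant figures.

F = 0.36

Trapezoidal AUC_0→8 (IV):
  [0→2]: (679.3+340.7)/2 × 2 = 1020.0
  [2→5]: (340.7+121.0)/2 × 3 = 692.55
  [5→8]: (121.0+43.0)/2 × 3 = 246.0
  Sum = 1958.55 ng/mL·h
IV tail: 43.0/0.345 = 124.638; AUC_iv,0→∞ = 1958.55 + 124.638 = 2083.188 ng/mL·h
Trapezoidal AUC_0→3.75 (oral solution):
  [0→0.5]: (0.0+668.2)/2 × 0.5 = 167.05
  [0.5→0.75]: (668.2+745.8)/2 × 0.25 = 176.75
  [0.75→1.25]: (745.8+731.6)/2 × 0.5 = 369.35
  [1.25→1.75]: (731.6+645.8)/2 × 0.5 = 344.35
  [1.75→3.75]: (645.8+331.7)/2 × 2 = 977.5
  Sum = 2035.0 ng/mL·h
oral solution tail: 331.7/0.345 = 961.449; AUC_ev,0→∞ = 2035.0 + 961.449 = 2996.449 ng/mL·h
F = (AUC_ev/D_ev)/(AUC_iv/D_iv) = (2996.449/400)/(2083.188/100) = 7.4911225/20.83188 = 0.3596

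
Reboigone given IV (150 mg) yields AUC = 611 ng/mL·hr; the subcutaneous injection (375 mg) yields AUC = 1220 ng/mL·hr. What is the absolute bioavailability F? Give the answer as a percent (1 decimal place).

F = 79.9%

F = (AUC_ev / D_ev) / (AUC_iv / D_iv)
  = (1220/375) / (611/150)
  = 3.25333 / 4.07333 = 0.7987
  = 79.87%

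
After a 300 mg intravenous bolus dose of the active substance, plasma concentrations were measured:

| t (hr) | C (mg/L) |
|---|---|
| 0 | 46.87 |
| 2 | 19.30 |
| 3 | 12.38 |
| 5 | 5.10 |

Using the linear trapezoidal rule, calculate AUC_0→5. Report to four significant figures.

Trapezoidal AUC_0→5:
  [0→2]: (46.87+19.30)/2 × 2 = 66.17
  [2→3]: (19.30+12.38)/2 × 1 = 15.84
  [3→5]: (12.38+5.10)/2 × 2 = 17.48
  Sum = 99.49 mg/L·hr

AUC = 99.49 mg/L·hr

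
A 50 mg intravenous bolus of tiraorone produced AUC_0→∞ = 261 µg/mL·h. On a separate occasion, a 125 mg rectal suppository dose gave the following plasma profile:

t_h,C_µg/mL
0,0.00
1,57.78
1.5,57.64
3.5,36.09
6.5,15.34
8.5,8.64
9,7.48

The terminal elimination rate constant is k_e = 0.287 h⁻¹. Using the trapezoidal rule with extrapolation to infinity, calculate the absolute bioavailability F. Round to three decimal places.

Trapezoidal AUC_0→9 (rectal suppository):
  [0→1]: (0.00+57.78)/2 × 1 = 28.89
  [1→1.5]: (57.78+57.64)/2 × 0.5 = 28.855
  [1.5→3.5]: (57.64+36.09)/2 × 2 = 93.73
  [3.5→6.5]: (36.09+15.34)/2 × 3 = 77.145
  [6.5→8.5]: (15.34+8.64)/2 × 2 = 23.98
  [8.5→9]: (8.64+7.48)/2 × 0.5 = 4.03
  Sum = 256.63 µg/mL·h
Tail: C_last/k_e = 7.48/0.287 = 26.063
AUC_0→∞ (rectal suppository) = 256.63 + 26.063 = 282.693 µg/mL·h
F = (AUC_ev/D_ev)/(AUC_iv/D_iv) = (282.693/125)/(261/50) = 2.261544/5.22 = 0.4332

F = 0.433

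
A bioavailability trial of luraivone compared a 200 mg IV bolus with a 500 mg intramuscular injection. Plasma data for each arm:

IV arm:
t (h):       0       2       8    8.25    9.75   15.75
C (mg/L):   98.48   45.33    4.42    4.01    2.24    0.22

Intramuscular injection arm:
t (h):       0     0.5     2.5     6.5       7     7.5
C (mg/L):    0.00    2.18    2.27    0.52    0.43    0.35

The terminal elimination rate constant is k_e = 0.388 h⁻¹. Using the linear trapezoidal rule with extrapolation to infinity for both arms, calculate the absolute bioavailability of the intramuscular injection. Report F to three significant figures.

Trapezoidal AUC_0→15.75 (IV):
  [0→2]: (98.48+45.33)/2 × 2 = 143.81
  [2→8]: (45.33+4.42)/2 × 6 = 149.25
  [8→8.25]: (4.42+4.01)/2 × 0.25 = 1.05375
  [8.25→9.75]: (4.01+2.24)/2 × 1.5 = 4.6875
  [9.75→15.75]: (2.24+0.22)/2 × 6 = 7.38
  Sum = 306.18125 mg/L·h
IV tail: 0.22/0.388 = 0.567; AUC_iv,0→∞ = 306.18125 + 0.567 = 306.74825 mg/L·h
Trapezoidal AUC_0→7.5 (intramuscular injection):
  [0→0.5]: (0.00+2.18)/2 × 0.5 = 0.545
  [0.5→2.5]: (2.18+2.27)/2 × 2 = 4.45
  [2.5→6.5]: (2.27+0.52)/2 × 4 = 5.58
  [6.5→7]: (0.52+0.43)/2 × 0.5 = 0.2375
  [7→7.5]: (0.43+0.35)/2 × 0.5 = 0.195
  Sum = 11.0075 mg/L·h
intramuscular injection tail: 0.35/0.388 = 0.902; AUC_ev,0→∞ = 11.0075 + 0.902 = 11.9095 mg/L·h
F = (AUC_ev/D_ev)/(AUC_iv/D_iv) = (11.9095/500)/(306.74825/200) = 0.023819/1.53374 = 0.0155

F = 0.0155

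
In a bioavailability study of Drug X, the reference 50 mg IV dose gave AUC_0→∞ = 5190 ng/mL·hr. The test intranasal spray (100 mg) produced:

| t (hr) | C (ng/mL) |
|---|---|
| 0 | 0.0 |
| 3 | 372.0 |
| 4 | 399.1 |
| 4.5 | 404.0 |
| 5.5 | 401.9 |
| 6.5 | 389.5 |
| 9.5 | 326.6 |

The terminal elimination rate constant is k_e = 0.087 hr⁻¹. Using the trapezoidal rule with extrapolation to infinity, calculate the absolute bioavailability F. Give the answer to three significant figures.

Trapezoidal AUC_0→9.5 (intranasal spray):
  [0→3]: (0.0+372.0)/2 × 3 = 558.0
  [3→4]: (372.0+399.1)/2 × 1 = 385.55
  [4→4.5]: (399.1+404.0)/2 × 0.5 = 200.775
  [4.5→5.5]: (404.0+401.9)/2 × 1 = 402.95
  [5.5→6.5]: (401.9+389.5)/2 × 1 = 395.7
  [6.5→9.5]: (389.5+326.6)/2 × 3 = 1074.15
  Sum = 3017.125 ng/mL·hr
Tail: C_last/k_e = 326.6/0.087 = 3754.023
AUC_0→∞ (intranasal spray) = 3017.125 + 3754.023 = 6771.148 ng/mL·hr
F = (AUC_ev/D_ev)/(AUC_iv/D_iv) = (6771.148/100)/(5190/50) = 67.71148/103.8 = 0.6523

F = 0.652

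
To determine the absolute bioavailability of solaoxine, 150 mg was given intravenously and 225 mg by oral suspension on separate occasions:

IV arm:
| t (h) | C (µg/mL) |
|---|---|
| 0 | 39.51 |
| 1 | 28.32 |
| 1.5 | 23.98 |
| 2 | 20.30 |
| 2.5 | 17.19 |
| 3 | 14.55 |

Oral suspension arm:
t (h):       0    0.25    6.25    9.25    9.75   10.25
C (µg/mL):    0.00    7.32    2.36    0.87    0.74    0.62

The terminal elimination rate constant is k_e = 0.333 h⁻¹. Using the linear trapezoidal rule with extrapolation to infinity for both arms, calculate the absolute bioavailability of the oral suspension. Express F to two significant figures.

F = 0.21

Trapezoidal AUC_0→3 (IV):
  [0→1]: (39.51+28.32)/2 × 1 = 33.915
  [1→1.5]: (28.32+23.98)/2 × 0.5 = 13.075
  [1.5→2]: (23.98+20.30)/2 × 0.5 = 11.07
  [2→2.5]: (20.30+17.19)/2 × 0.5 = 9.3725
  [2.5→3]: (17.19+14.55)/2 × 0.5 = 7.935
  Sum = 75.3675 µg/mL·h
IV tail: 14.55/0.333 = 43.694; AUC_iv,0→∞ = 75.3675 + 43.694 = 119.0615 µg/mL·h
Trapezoidal AUC_0→10.25 (oral suspension):
  [0→0.25]: (0.00+7.32)/2 × 0.25 = 0.915
  [0.25→6.25]: (7.32+2.36)/2 × 6 = 29.04
  [6.25→9.25]: (2.36+0.87)/2 × 3 = 4.845
  [9.25→9.75]: (0.87+0.74)/2 × 0.5 = 0.4025
  [9.75→10.25]: (0.74+0.62)/2 × 0.5 = 0.34
  Sum = 35.5425 µg/mL·h
oral suspension tail: 0.62/0.333 = 1.862; AUC_ev,0→∞ = 35.5425 + 1.862 = 37.4045 µg/mL·h
F = (AUC_ev/D_ev)/(AUC_iv/D_iv) = (37.4045/225)/(119.0615/150) = 0.166242/0.793743 = 0.2094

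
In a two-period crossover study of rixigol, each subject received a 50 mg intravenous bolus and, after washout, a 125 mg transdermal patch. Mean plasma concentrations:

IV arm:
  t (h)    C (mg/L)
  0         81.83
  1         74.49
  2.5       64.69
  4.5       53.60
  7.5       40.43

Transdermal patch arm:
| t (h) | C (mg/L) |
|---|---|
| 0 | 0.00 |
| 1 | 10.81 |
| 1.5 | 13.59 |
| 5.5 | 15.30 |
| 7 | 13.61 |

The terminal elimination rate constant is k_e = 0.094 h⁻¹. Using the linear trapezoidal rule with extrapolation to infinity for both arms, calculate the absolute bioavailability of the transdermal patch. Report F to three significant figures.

F = 0.108

Trapezoidal AUC_0→7.5 (IV):
  [0→1]: (81.83+74.49)/2 × 1 = 78.16
  [1→2.5]: (74.49+64.69)/2 × 1.5 = 104.385
  [2.5→4.5]: (64.69+53.60)/2 × 2 = 118.29
  [4.5→7.5]: (53.60+40.43)/2 × 3 = 141.045
  Sum = 441.88 mg/L·h
IV tail: 40.43/0.094 = 430.106; AUC_iv,0→∞ = 441.88 + 430.106 = 871.986 mg/L·h
Trapezoidal AUC_0→7 (transdermal patch):
  [0→1]: (0.00+10.81)/2 × 1 = 5.405
  [1→1.5]: (10.81+13.59)/2 × 0.5 = 6.1
  [1.5→5.5]: (13.59+15.30)/2 × 4 = 57.78
  [5.5→7]: (15.30+13.61)/2 × 1.5 = 21.6825
  Sum = 90.9675 mg/L·h
transdermal patch tail: 13.61/0.094 = 144.787; AUC_ev,0→∞ = 90.9675 + 144.787 = 235.7545 mg/L·h
F = (AUC_ev/D_ev)/(AUC_iv/D_iv) = (235.7545/125)/(871.986/50) = 1.886036/17.43972 = 0.1081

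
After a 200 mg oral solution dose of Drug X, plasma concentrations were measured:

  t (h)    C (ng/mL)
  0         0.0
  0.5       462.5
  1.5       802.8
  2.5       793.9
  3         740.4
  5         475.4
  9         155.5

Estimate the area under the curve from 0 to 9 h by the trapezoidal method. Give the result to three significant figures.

AUC = 4410 ng/mL·h

Trapezoidal AUC_0→9:
  [0→0.5]: (0.0+462.5)/2 × 0.5 = 115.625
  [0.5→1.5]: (462.5+802.8)/2 × 1 = 632.65
  [1.5→2.5]: (802.8+793.9)/2 × 1 = 798.35
  [2.5→3]: (793.9+740.4)/2 × 0.5 = 383.575
  [3→5]: (740.4+475.4)/2 × 2 = 1215.8
  [5→9]: (475.4+155.5)/2 × 4 = 1261.8
  Sum = 4407.8 ng/mL·h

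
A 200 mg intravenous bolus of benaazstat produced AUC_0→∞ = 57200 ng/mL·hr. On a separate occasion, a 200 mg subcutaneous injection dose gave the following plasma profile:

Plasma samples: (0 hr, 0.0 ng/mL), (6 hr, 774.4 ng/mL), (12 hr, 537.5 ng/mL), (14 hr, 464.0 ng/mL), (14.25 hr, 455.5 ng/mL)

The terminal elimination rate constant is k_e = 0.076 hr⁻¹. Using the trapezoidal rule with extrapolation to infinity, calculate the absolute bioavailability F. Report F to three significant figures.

Trapezoidal AUC_0→14.25 (subcutaneous injection):
  [0→6]: (0.0+774.4)/2 × 6 = 2323.2
  [6→12]: (774.4+537.5)/2 × 6 = 3935.7
  [12→14]: (537.5+464.0)/2 × 2 = 1001.5
  [14→14.25]: (464.0+455.5)/2 × 0.25 = 114.9375
  Sum = 7375.3375 ng/mL·hr
Tail: C_last/k_e = 455.5/0.076 = 5993.421
AUC_0→∞ (subcutaneous injection) = 7375.3375 + 5993.421 = 13368.7585 ng/mL·hr
F = (AUC_ev/D_ev)/(AUC_iv/D_iv) = (13368.7585/200)/(57200/200) = 66.8438/286 = 0.2337

F = 0.234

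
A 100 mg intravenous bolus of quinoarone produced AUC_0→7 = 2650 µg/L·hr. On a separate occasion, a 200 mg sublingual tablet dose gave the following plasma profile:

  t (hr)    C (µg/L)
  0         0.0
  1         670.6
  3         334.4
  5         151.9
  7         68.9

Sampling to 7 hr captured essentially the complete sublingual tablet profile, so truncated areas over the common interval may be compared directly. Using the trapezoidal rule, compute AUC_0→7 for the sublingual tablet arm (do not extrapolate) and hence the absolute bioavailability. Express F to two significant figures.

F = 0.39

Trapezoidal AUC_0→7 (sublingual tablet):
  [0→1]: (0.0+670.6)/2 × 1 = 335.3
  [1→3]: (670.6+334.4)/2 × 2 = 1005.0
  [3→5]: (334.4+151.9)/2 × 2 = 486.3
  [5→7]: (151.9+68.9)/2 × 2 = 220.8
  Sum = 2047.4 µg/L·hr
F = (AUC_ev/D_ev)/(AUC_iv/D_iv) = (2047.4/200)/(2650/100) = 10.237/26.5 = 0.3863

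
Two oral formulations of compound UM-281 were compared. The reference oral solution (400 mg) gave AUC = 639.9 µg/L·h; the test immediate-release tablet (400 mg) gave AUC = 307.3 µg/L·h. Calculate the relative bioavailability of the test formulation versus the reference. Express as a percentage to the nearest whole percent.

F_rel = (AUC_test/D_test) / (AUC_ref/D_ref)
      = (307.3/400) / (639.9/400)
      = 0.76825 / 1.59975 = 0.4802 = 48.02%

F_rel = 48%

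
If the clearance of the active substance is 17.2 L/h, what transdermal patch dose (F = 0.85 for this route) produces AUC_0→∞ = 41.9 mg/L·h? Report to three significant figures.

Dose = 848 mg

Dose = CL × AUC_0→∞ / F
     = 17.2 × 41.9 / 0.85 = 847.859 mg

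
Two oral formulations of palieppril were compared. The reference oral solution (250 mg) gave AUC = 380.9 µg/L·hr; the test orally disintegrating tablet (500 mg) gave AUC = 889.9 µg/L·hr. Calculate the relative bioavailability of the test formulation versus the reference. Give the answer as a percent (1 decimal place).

F_rel = (AUC_test/D_test) / (AUC_ref/D_ref)
      = (889.9/500) / (380.9/250)
      = 1.7798 / 1.5236 = 1.1682 = 116.82%

F_rel = 116.8%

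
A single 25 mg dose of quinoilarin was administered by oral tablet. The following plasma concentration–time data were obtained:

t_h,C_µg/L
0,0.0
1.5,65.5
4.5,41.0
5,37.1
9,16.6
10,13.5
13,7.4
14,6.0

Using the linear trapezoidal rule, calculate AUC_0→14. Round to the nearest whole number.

Trapezoidal AUC_0→14:
  [0→1.5]: (0.0+65.5)/2 × 1.5 = 49.125
  [1.5→4.5]: (65.5+41.0)/2 × 3 = 159.75
  [4.5→5]: (41.0+37.1)/2 × 0.5 = 19.525
  [5→9]: (37.1+16.6)/2 × 4 = 107.4
  [9→10]: (16.6+13.5)/2 × 1 = 15.05
  [10→13]: (13.5+7.4)/2 × 3 = 31.35
  [13→14]: (7.4+6.0)/2 × 1 = 6.7
  Sum = 388.9 µg/L·h

AUC = 389 µg/L·h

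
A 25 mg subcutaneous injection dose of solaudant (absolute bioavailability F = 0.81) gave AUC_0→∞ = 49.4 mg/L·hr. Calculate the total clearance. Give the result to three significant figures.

CL = F × Dose / AUC_0→∞
   = 0.81 × 25 / 49.4 = 0.409919 L/hr

CL = 0.410 L/hr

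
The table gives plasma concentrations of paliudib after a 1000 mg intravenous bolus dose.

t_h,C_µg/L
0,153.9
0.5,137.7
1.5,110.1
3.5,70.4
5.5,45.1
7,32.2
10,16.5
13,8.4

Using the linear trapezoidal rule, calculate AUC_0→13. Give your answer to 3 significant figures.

AUC = 661 µg/L·h

Trapezoidal AUC_0→13:
  [0→0.5]: (153.9+137.7)/2 × 0.5 = 72.9
  [0.5→1.5]: (137.7+110.1)/2 × 1 = 123.9
  [1.5→3.5]: (110.1+70.4)/2 × 2 = 180.5
  [3.5→5.5]: (70.4+45.1)/2 × 2 = 115.5
  [5.5→7]: (45.1+32.2)/2 × 1.5 = 57.975
  [7→10]: (32.2+16.5)/2 × 3 = 73.05
  [10→13]: (16.5+8.4)/2 × 3 = 37.35
  Sum = 661.175 µg/L·h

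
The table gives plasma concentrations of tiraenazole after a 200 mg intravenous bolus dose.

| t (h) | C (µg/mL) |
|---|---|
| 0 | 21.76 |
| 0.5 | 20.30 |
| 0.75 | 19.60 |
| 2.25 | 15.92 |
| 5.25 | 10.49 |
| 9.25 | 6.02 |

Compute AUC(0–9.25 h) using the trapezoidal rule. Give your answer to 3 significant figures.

AUC = 115 µg/mL·h

Trapezoidal AUC_0→9.25:
  [0→0.5]: (21.76+20.30)/2 × 0.5 = 10.515
  [0.5→0.75]: (20.30+19.60)/2 × 0.25 = 4.9875
  [0.75→2.25]: (19.60+15.92)/2 × 1.5 = 26.64
  [2.25→5.25]: (15.92+10.49)/2 × 3 = 39.615
  [5.25→9.25]: (10.49+6.02)/2 × 4 = 33.02
  Sum = 114.7775 µg/mL·h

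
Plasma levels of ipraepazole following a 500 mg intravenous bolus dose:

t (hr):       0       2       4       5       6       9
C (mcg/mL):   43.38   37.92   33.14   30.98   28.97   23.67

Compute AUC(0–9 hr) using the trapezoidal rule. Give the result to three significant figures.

Trapezoidal AUC_0→9:
  [0→2]: (43.38+37.92)/2 × 2 = 81.3
  [2→4]: (37.92+33.14)/2 × 2 = 71.06
  [4→5]: (33.14+30.98)/2 × 1 = 32.06
  [5→6]: (30.98+28.97)/2 × 1 = 29.975
  [6→9]: (28.97+23.67)/2 × 3 = 78.96
  Sum = 293.355 mcg/mL·hr

AUC = 293 mcg/mL·hr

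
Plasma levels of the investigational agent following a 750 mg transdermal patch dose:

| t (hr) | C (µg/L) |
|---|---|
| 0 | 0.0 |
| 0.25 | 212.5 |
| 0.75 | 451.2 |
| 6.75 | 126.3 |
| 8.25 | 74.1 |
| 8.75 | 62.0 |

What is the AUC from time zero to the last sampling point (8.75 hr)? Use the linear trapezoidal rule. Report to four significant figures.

Trapezoidal AUC_0→8.75:
  [0→0.25]: (0.0+212.5)/2 × 0.25 = 26.5625
  [0.25→0.75]: (212.5+451.2)/2 × 0.5 = 165.925
  [0.75→6.75]: (451.2+126.3)/2 × 6 = 1732.5
  [6.75→8.25]: (126.3+74.1)/2 × 1.5 = 150.3
  [8.25→8.75]: (74.1+62.0)/2 × 0.5 = 34.025
  Sum = 2109.3125 µg/L·hr

AUC = 2109 µg/L·hr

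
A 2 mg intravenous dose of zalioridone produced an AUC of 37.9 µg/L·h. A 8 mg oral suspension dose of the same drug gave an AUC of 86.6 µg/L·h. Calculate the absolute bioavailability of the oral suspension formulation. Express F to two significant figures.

F = 0.57

F = (AUC_ev / D_ev) / (AUC_iv / D_iv)
  = (86.6/8) / (37.9/2)
  = 10.825 / 18.95 = 0.5712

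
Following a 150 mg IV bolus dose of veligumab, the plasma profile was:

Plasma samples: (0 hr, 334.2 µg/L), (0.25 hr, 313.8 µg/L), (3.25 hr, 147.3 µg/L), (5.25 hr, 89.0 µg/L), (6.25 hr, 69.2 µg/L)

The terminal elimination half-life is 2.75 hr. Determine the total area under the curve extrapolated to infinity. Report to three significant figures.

Trapezoidal AUC_0→6.25:
  [0→0.25]: (334.2+313.8)/2 × 0.25 = 81.0
  [0.25→3.25]: (313.8+147.3)/2 × 3 = 691.65
  [3.25→5.25]: (147.3+89.0)/2 × 2 = 236.3
  [5.25→6.25]: (89.0+69.2)/2 × 1 = 79.1
  Sum = 1088.05 µg/L·hr
k_e = ln2 / t½ = 0.693147 / 2.75 = 0.2521 hr^-1
Extrapolated tail: C_last / k_e = 69.2 / 0.2521 = 274.494
AUC_0→∞ = 1088.05 + 274.494 = 1362.544 µg/L·hr

AUC = 1360 µg/L·hr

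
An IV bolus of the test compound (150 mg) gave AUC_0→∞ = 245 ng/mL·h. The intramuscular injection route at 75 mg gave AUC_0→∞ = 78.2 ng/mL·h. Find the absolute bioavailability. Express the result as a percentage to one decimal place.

F = 63.8%

F = (AUC_ev / D_ev) / (AUC_iv / D_iv)
  = (78.2/75) / (245/150)
  = 1.04267 / 1.63333 = 0.6384
  = 63.84%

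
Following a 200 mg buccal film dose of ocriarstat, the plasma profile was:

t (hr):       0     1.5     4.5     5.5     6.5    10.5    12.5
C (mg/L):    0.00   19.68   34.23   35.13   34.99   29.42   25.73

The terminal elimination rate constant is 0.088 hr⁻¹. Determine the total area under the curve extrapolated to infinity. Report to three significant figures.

Trapezoidal AUC_0→12.5:
  [0→1.5]: (0.00+19.68)/2 × 1.5 = 14.76
  [1.5→4.5]: (19.68+34.23)/2 × 3 = 80.865
  [4.5→5.5]: (34.23+35.13)/2 × 1 = 34.68
  [5.5→6.5]: (35.13+34.99)/2 × 1 = 35.06
  [6.5→10.5]: (34.99+29.42)/2 × 4 = 128.82
  [10.5→12.5]: (29.42+25.73)/2 × 2 = 55.15
  Sum = 349.335 mg/L·hr
Extrapolated tail: C_last / k_e = 25.73 / 0.088 = 292.386
AUC_0→∞ = 349.335 + 292.386 = 641.721 mg/L·hr

AUC = 642 mg/L·hr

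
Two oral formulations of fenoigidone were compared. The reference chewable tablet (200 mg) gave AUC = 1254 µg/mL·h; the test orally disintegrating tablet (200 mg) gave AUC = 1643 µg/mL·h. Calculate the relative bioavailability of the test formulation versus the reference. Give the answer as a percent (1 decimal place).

F_rel = (AUC_test/D_test) / (AUC_ref/D_ref)
      = (1643/200) / (1254/200)
      = 8.215 / 6.27 = 1.3102 = 131.02%

F_rel = 131.0%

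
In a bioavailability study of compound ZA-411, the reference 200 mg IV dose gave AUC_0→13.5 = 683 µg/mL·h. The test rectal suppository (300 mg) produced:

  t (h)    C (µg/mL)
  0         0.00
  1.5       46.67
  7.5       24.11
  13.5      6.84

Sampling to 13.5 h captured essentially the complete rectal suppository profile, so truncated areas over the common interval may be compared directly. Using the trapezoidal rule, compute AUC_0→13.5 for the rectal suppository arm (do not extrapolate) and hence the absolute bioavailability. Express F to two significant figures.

Trapezoidal AUC_0→13.5 (rectal suppository):
  [0→1.5]: (0.00+46.67)/2 × 1.5 = 35.0025
  [1.5→7.5]: (46.67+24.11)/2 × 6 = 212.34
  [7.5→13.5]: (24.11+6.84)/2 × 6 = 92.85
  Sum = 340.1925 µg/mL·h
F = (AUC_ev/D_ev)/(AUC_iv/D_iv) = (340.1925/300)/(683/200) = 1.133975/3.415 = 0.3321

F = 0.33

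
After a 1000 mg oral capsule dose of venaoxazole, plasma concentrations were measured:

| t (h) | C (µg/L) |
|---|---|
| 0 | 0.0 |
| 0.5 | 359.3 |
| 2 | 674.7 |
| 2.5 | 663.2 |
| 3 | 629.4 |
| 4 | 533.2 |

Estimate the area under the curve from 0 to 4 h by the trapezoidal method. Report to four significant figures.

AUC = 2104 µg/L·h

Trapezoidal AUC_0→4:
  [0→0.5]: (0.0+359.3)/2 × 0.5 = 89.825
  [0.5→2]: (359.3+674.7)/2 × 1.5 = 775.5
  [2→2.5]: (674.7+663.2)/2 × 0.5 = 334.475
  [2.5→3]: (663.2+629.4)/2 × 0.5 = 323.15
  [3→4]: (629.4+533.2)/2 × 1 = 581.3
  Sum = 2104.25 µg/L·h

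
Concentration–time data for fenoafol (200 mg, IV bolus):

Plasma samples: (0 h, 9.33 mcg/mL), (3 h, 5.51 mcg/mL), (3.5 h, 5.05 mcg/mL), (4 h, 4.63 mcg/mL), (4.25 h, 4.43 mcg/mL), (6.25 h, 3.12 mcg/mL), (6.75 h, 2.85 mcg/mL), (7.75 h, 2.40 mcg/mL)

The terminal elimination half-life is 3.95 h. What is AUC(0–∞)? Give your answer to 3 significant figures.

AUC = 53.8 mcg/mL·h

Trapezoidal AUC_0→7.75:
  [0→3]: (9.33+5.51)/2 × 3 = 22.26
  [3→3.5]: (5.51+5.05)/2 × 0.5 = 2.64
  [3.5→4]: (5.05+4.63)/2 × 0.5 = 2.42
  [4→4.25]: (4.63+4.43)/2 × 0.25 = 1.1325
  [4.25→6.25]: (4.43+3.12)/2 × 2 = 7.55
  [6.25→6.75]: (3.12+2.85)/2 × 0.5 = 1.4925
  [6.75→7.75]: (2.85+2.40)/2 × 1 = 2.625
  Sum = 40.12 mcg/mL·h
k_e = ln2 / t½ = 0.693147 / 3.95 = 0.1755 h^-1
Extrapolated tail: C_last / k_e = 2.40 / 0.1755 = 13.675
AUC_0→∞ = 40.12 + 13.675 = 53.795 mcg/mL·h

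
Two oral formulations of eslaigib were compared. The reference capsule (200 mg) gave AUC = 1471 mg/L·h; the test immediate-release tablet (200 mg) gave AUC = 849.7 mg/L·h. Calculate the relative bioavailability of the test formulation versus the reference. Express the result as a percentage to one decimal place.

F_rel = 57.8%

F_rel = (AUC_test/D_test) / (AUC_ref/D_ref)
      = (849.7/200) / (1471/200)
      = 4.2485 / 7.355 = 0.5776 = 57.76%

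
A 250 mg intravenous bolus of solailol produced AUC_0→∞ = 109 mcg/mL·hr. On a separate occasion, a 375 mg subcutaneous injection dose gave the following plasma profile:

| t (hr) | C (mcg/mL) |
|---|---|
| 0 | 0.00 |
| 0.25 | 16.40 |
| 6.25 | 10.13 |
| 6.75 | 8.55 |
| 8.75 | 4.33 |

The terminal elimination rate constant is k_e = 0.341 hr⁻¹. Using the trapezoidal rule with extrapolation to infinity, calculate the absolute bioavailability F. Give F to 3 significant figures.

Trapezoidal AUC_0→8.75 (subcutaneous injection):
  [0→0.25]: (0.00+16.40)/2 × 0.25 = 2.05
  [0.25→6.25]: (16.40+10.13)/2 × 6 = 79.59
  [6.25→6.75]: (10.13+8.55)/2 × 0.5 = 4.67
  [6.75→8.75]: (8.55+4.33)/2 × 2 = 12.88
  Sum = 99.19 mcg/mL·hr
Tail: C_last/k_e = 4.33/0.341 = 12.698
AUC_0→∞ (subcutaneous injection) = 99.19 + 12.698 = 111.888 mcg/mL·hr
F = (AUC_ev/D_ev)/(AUC_iv/D_iv) = (111.888/375)/(109/250) = 0.298368/0.436 = 0.6843

F = 0.684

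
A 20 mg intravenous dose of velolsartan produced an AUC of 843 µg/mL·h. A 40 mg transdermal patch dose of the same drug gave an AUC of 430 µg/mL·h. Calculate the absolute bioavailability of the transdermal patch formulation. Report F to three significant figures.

F = (AUC_ev / D_ev) / (AUC_iv / D_iv)
  = (430/40) / (843/20)
  = 10.75 / 42.15 = 0.2550

F = 0.255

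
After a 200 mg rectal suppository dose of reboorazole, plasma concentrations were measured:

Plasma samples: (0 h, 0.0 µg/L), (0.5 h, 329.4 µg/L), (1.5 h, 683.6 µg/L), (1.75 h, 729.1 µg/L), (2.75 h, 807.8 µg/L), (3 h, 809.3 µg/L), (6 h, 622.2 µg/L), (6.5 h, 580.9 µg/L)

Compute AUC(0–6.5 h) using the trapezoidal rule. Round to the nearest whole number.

Trapezoidal AUC_0→6.5:
  [0→0.5]: (0.0+329.4)/2 × 0.5 = 82.35
  [0.5→1.5]: (329.4+683.6)/2 × 1 = 506.5
  [1.5→1.75]: (683.6+729.1)/2 × 0.25 = 176.5875
  [1.75→2.75]: (729.1+807.8)/2 × 1 = 768.45
  [2.75→3]: (807.8+809.3)/2 × 0.25 = 202.1375
  [3→6]: (809.3+622.2)/2 × 3 = 2147.25
  [6→6.5]: (622.2+580.9)/2 × 0.5 = 300.775
  Sum = 4184.05 µg/L·h

AUC = 4184 µg/L·h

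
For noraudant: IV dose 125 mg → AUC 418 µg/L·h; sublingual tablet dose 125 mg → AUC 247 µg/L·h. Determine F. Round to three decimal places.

F = (AUC_ev / D_ev) / (AUC_iv / D_iv)
  = (247/125) / (418/125)
  = 1.976 / 3.344 = 0.5909

F = 0.591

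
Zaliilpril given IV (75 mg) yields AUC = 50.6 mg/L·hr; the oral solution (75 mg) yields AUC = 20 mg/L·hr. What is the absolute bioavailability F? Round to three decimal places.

F = (AUC_ev / D_ev) / (AUC_iv / D_iv)
  = (20/75) / (50.6/75)
  = 0.266667 / 0.674667 = 0.3953

F = 0.395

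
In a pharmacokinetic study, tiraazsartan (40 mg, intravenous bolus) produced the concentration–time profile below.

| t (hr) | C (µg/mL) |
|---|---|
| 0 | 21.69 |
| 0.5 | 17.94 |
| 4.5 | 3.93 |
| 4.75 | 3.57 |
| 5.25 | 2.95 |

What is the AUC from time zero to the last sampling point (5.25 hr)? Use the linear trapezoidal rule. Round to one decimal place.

AUC = 56.2 µg/mL·hr

Trapezoidal AUC_0→5.25:
  [0→0.5]: (21.69+17.94)/2 × 0.5 = 9.9075
  [0.5→4.5]: (17.94+3.93)/2 × 4 = 43.74
  [4.5→4.75]: (3.93+3.57)/2 × 0.25 = 0.9375
  [4.75→5.25]: (3.57+2.95)/2 × 0.5 = 1.63
  Sum = 56.215 µg/mL·hr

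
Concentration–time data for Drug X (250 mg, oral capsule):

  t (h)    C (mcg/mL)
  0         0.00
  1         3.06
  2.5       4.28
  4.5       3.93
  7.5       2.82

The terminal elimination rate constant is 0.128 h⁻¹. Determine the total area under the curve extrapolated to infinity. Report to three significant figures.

AUC = 47.4 mcg/mL·h

Trapezoidal AUC_0→7.5:
  [0→1]: (0.00+3.06)/2 × 1 = 1.53
  [1→2.5]: (3.06+4.28)/2 × 1.5 = 5.505
  [2.5→4.5]: (4.28+3.93)/2 × 2 = 8.21
  [4.5→7.5]: (3.93+2.82)/2 × 3 = 10.125
  Sum = 25.37 mcg/mL·h
Extrapolated tail: C_last / k_e = 2.82 / 0.128 = 22.031
AUC_0→∞ = 25.37 + 22.031 = 47.401 mcg/mL·h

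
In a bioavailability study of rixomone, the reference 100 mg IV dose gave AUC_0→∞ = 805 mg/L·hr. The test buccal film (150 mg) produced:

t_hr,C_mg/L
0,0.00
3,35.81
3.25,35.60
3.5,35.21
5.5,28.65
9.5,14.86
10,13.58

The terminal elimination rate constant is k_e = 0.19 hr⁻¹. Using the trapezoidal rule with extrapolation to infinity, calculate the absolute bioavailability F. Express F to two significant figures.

Trapezoidal AUC_0→10 (buccal film):
  [0→3]: (0.00+35.81)/2 × 3 = 53.715
  [3→3.25]: (35.81+35.60)/2 × 0.25 = 8.92625
  [3.25→3.5]: (35.60+35.21)/2 × 0.25 = 8.85125
  [3.5→5.5]: (35.21+28.65)/2 × 2 = 63.86
  [5.5→9.5]: (28.65+14.86)/2 × 4 = 87.02
  [9.5→10]: (14.86+13.58)/2 × 0.5 = 7.11
  Sum = 229.4825 mg/L·hr
Tail: C_last/k_e = 13.58/0.19 = 71.474
AUC_0→∞ (buccal film) = 229.4825 + 71.474 = 300.9565 mg/L·hr
F = (AUC_ev/D_ev)/(AUC_iv/D_iv) = (300.9565/150)/(805/100) = 2.00638/8.05 = 0.2492

F = 0.25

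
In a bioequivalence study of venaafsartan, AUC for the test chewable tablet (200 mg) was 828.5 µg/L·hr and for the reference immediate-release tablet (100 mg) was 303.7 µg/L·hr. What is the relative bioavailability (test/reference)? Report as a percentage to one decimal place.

F_rel = 136.4%

F_rel = (AUC_test/D_test) / (AUC_ref/D_ref)
      = (828.5/200) / (303.7/100)
      = 4.1425 / 3.037 = 1.3640 = 136.40%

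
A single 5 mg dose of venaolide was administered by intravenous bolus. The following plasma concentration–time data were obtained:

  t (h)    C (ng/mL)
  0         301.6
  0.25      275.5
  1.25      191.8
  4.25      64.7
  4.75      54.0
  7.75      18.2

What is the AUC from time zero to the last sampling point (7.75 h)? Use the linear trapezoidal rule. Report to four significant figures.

AUC = 828.5 ng/mL·h

Trapezoidal AUC_0→7.75:
  [0→0.25]: (301.6+275.5)/2 × 0.25 = 72.1375
  [0.25→1.25]: (275.5+191.8)/2 × 1 = 233.65
  [1.25→4.25]: (191.8+64.7)/2 × 3 = 384.75
  [4.25→4.75]: (64.7+54.0)/2 × 0.5 = 29.675
  [4.75→7.75]: (54.0+18.2)/2 × 3 = 108.3
  Sum = 828.5125 ng/mL·h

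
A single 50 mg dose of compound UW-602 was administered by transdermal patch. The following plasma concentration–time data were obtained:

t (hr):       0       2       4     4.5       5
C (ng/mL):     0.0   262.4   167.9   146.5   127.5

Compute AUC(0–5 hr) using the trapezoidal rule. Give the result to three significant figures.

AUC = 840 ng/mL·hr

Trapezoidal AUC_0→5:
  [0→2]: (0.0+262.4)/2 × 2 = 262.4
  [2→4]: (262.4+167.9)/2 × 2 = 430.3
  [4→4.5]: (167.9+146.5)/2 × 0.5 = 78.6
  [4.5→5]: (146.5+127.5)/2 × 0.5 = 68.5
  Sum = 839.8 ng/mL·hr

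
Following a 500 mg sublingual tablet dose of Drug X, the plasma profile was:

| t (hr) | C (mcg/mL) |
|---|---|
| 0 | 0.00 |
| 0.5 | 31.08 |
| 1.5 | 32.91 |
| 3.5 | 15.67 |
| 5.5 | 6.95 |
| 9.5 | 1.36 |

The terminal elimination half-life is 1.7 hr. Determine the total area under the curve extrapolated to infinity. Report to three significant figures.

Trapezoidal AUC_0→9.5:
  [0→0.5]: (0.00+31.08)/2 × 0.5 = 7.77
  [0.5→1.5]: (31.08+32.91)/2 × 1 = 31.995
  [1.5→3.5]: (32.91+15.67)/2 × 2 = 48.58
  [3.5→5.5]: (15.67+6.95)/2 × 2 = 22.62
  [5.5→9.5]: (6.95+1.36)/2 × 4 = 16.62
  Sum = 127.585 mcg/mL·hr
k_e = ln2 / t½ = 0.693147 / 1.7 = 0.4077 hr^-1
Extrapolated tail: C_last / k_e = 1.36 / 0.4077 = 3.336
AUC_0→∞ = 127.585 + 3.336 = 130.921 mcg/mL·hr

AUC = 131 mcg/mL·hr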